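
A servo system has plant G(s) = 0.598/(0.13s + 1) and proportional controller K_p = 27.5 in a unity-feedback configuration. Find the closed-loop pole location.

s = -134.2

Closed loop: T(s) = K_p·G/(1+K_p·G) = 16.45/(0.13s + 1 + 16.45), with pole at s = −(1 + 16.45)/0.13 = −134.2.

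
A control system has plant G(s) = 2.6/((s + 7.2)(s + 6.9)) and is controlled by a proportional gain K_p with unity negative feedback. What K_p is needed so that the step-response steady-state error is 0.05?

K_p = 363

Steady-state error for a unit step on this type-0 loop is 1/(1 + K_p·G(0)).
G(0) = 0.05233. Require 1/(1 + K_p·0.05233) = 0.05, so 1 + 0.05233·K_p = 20.
K_p = (20 − 1)/0.05233 = 363.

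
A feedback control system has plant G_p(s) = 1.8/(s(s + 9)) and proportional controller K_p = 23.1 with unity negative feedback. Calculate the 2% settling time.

Closed-loop characteristic equation: s² + 9s + 41.58 = 0, so ω_n = 6.448 rad/s and ζ = 9/(2·6.448) = 0.6979.
2% settling time T_s ≈ 4/(ζω_n) = 4/4.5 = 0.889 s.

T_s ≈ 0.889 s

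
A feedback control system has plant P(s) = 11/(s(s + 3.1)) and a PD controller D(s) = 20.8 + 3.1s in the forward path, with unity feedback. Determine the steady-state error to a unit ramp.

0.0135

The loop has one pole at the origin (type 1). Velocity error constant K_v = lim_{s→0} s·D(s)P(s) = 20.8·11/3.1 = 73.81.
Steady-state error to a unit ramp: e_ss = 1/K_v = 0.0135.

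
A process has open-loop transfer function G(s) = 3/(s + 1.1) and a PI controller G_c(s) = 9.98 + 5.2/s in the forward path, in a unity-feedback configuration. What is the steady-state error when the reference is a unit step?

The open loop G_c(s)G(s) has a pole at the origin (type 1), so the static position error constant is infinite and e_ss = 1/(1+∞) = 0.

0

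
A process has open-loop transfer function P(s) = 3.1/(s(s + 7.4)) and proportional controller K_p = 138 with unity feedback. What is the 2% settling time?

The closed-loop denominator s² + 7.4s + 427.8 gives ω_n = √427.8 = 20.68 and ζ = 7.4/(2ω_n) = 0.1789.
2% settling time T_s ≈ 4/(ζω_n) = 4/3.7 = 1.08 s.

T_s ≈ 1.08 s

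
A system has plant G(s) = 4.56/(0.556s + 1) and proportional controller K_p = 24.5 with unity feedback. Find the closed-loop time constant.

Closed loop: T(s) = K_p·G/(1+K_p·G) = 111.7/(0.556s + 1 + 111.7), with pole at s = −(1 + 111.7)/0.556 = −202.7.
Closed-loop time constant τ = 1/202.7 = 0.00493 s.

τ = 0.00493 s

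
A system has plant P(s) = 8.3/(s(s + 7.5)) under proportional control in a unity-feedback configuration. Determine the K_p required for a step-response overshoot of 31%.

K_p = 13.9

From %OS = 100·exp(−πζ/√(1−ζ²)) = 31%, ζ = −ln(0.31)/√(π²+ln²(0.31)) = 0.3493.
Characteristic equation s² + 7.5s + 8.3K_p = 0 gives ζ = 7.5/(2√(8.3K_p)).
Setting ζ = 0.3493: √(8.3K_p) = 7.5/(2·0.3493) = 10.74, so K_p = 115.2/8.3 = 13.9.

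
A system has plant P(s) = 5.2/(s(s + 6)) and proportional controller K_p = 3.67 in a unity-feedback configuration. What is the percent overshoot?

5.14%

Closed-loop characteristic equation: s² + 6s + 19.08 = 0, so ω_n = 4.369 rad/s and ζ = 6/(2·4.369) = 0.6867.
%OS = 100·exp(−πζ/√(1−ζ²)) = 100·exp(−π·0.6867/√0.5284) = 5.14%.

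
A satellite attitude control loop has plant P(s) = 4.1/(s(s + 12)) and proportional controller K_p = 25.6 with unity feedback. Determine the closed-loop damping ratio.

ζ = 0.586

1 + K_p·P(s) = 0 gives s² + 12s + 105 = 0.
Matching s² + 2ζω_n s + ω_n²: ω_n = √105 = 10.24 rad/s and 2ζω_n = 12, so ζ = 12/(2·10.24) = 0.586.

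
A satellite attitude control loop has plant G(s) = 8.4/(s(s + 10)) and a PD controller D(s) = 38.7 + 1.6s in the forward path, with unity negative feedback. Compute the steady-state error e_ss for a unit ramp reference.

0.0308

The loop has one pole at the origin (type 1). Velocity error constant K_v = lim_{s→0} s·D(s)G(s) = 38.7·8.4/10 = 32.51.
Steady-state error to a unit ramp: e_ss = 1/K_v = 0.0308.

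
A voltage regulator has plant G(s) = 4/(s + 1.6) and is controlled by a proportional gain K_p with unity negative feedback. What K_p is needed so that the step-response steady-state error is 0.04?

K_p = 9.6

For a type-0 loop with proportional control, e_ss = 1/(1 + K_p·G(0)).
G(0) = 2.5. Require 1/(1 + K_p·2.5) = 0.04, so 1 + 2.5·K_p = 25.
K_p = (25 − 1)/2.5 = 9.6.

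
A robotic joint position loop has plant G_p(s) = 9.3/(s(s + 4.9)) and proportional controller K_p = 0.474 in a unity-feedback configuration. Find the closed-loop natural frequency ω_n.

ω_n = 2.1 rad/s

The closed-loop denominator is s(s+4.9) + 0.474·9.3 = s² + 4.9s + 4.408.
Matching s² + 2ζω_n s + ω_n²: ω_n = √4.408 = 2.1 rad/s and 2ζω_n = 4.9, so ζ = 4.9/(2·2.1) = 1.17.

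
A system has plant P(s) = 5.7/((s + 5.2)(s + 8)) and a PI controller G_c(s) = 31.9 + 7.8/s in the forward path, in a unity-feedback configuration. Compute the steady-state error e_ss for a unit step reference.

0

The open loop G_c(s)P(s) has a pole at the origin (type 1), so the static position error constant is infinite and e_ss = 1/(1+∞) = 0.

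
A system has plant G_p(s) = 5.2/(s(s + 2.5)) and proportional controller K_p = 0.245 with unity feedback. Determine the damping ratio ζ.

1 + K_p·G_p(s) = 0 gives s² + 2.5s + 1.274 = 0.
So ω_n² = 1.274 ⇒ ω_n = 1.129 rad/s, and ζ = 2.5/(2ω_n) = 1.11.

ζ = 1.11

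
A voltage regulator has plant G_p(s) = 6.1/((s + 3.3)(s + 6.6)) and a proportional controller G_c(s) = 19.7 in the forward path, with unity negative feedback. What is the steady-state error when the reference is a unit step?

0.153

The loop is type 0. Static position error constant K_pos = G_c(0)·G_p(0) = 19.7·0.2801 = 5.517.
Steady-state error to a unit step: e_ss = 1/(1+K_pos) = 1/6.517 = 0.153.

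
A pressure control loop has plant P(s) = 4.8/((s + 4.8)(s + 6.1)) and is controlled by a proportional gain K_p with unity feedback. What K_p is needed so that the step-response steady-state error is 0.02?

Steady-state error for a unit step on this type-0 loop is 1/(1 + K_p·P(0)).
P(0) = 0.1639. Require 1/(1 + K_p·0.1639) = 0.02, so 1 + 0.1639·K_p = 50.
K_p = (50 − 1)/0.1639 = 299.

K_p = 299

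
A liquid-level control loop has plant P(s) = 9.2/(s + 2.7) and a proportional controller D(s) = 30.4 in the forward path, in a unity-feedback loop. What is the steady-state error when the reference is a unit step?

0.00956

The loop is type 0. Static position error constant K_pos = D(0)·P(0) = 30.4·3.407 = 103.6.
Steady-state error to a unit step: e_ss = 1/(1+K_pos) = 1/104.6 = 0.00956.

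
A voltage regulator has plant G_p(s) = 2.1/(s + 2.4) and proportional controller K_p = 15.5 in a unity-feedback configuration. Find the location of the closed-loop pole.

s = -34.95

Closed-loop transfer function: T(s) = K_p·G_p(s)/(1 + K_p·G_p(s)) = 32.55/(s + 2.4 + 32.55) = 32.55/(s + 34.95).
The closed-loop pole is at s = −34.95.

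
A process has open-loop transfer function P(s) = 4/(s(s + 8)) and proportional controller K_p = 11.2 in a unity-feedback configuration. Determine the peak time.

From 1 + K_pP(s) = 0: s² + 8s + 44.8 = 0 ⇒ ω_n = 6.693, ζ = 0.5976.
Damped frequency ω_d = ω_n√(1−ζ²) = 5.367 rad/s, so peak time T_p = π/ω_d = 0.585 s.

T_p = 0.585 s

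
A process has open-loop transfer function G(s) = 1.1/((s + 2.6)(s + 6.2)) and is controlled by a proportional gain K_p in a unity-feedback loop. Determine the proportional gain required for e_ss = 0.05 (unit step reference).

For a type-0 loop with proportional control, e_ss = 1/(1 + K_p·G(0)).
G(0) = 0.06824. Require 1/(1 + K_p·0.06824) = 0.05, so 1 + 0.06824·K_p = 20.
K_p = (20 − 1)/0.06824 = 278.

K_p = 278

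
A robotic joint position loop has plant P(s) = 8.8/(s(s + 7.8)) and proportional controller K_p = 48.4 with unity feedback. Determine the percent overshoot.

54.6%

Closed-loop characteristic equation: s² + 7.8s + 425.9 = 0, so ω_n = 20.64 rad/s and ζ = 7.8/(2·20.64) = 0.189.
%OS = 100·exp(−πζ/√(1−ζ²)) = 100·exp(−π·0.189/√0.9643) = 54.6%.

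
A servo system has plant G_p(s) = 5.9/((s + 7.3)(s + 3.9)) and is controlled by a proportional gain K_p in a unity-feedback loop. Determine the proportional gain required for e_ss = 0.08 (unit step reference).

Steady-state error for a unit step on this type-0 loop is 1/(1 + K_p·G_p(0)).
G_p(0) = 0.2072. Require 1/(1 + K_p·0.2072) = 0.08, so 1 + 0.2072·K_p = 12.5.
K_p = (12.5 − 1)/0.2072 = 55.5.

K_p = 55.5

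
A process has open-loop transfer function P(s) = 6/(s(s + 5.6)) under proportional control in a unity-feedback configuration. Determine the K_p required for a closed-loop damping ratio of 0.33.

K_p = 12

Closed-loop characteristic equation: s² + 5.6s + K_p·6 = 0.
So ω_n = √(6K_p) and 2ζω_n = 5.6, giving ζ = 5.6/(2√(6K_p)).
Setting ζ = 0.33: √(6K_p) = 5.6/(2·0.33) = 8.485, so K_p = 71.99/6 = 12.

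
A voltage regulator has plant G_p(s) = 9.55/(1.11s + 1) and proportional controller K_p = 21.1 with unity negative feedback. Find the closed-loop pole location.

s = -182.4

Closed loop: T(s) = K_p·G_p/(1+K_p·G_p) = 201.5/(1.11s + 1 + 201.5), with pole at s = −(1 + 201.5)/1.11 = −182.4.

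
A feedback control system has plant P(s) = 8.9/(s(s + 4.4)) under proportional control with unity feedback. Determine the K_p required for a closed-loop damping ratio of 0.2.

K_p = 13.6

Closed-loop characteristic equation: s² + 4.4s + K_p·8.9 = 0.
So ω_n = √(8.9K_p) and 2ζω_n = 4.4, giving ζ = 4.4/(2√(8.9K_p)).
Setting ζ = 0.2: √(8.9K_p) = 4.4/(2·0.2) = 11, so K_p = 121/8.9 = 13.6.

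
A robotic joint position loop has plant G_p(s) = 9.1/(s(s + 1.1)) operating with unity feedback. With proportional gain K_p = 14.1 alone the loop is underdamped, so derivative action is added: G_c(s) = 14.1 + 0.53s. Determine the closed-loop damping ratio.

ζ = 0.261

Forward path: (14.1 + 0.53s)·9.1/(s(s+1.1)). The closed-loop characteristic equation is s² + (1.1 + 9.1·0.53)s + 9.1·14.1 = 0.
That is s² + 5.923s + 128.3 = 0, so ω_n = 11.33 rad/s and ζ = 5.923/(2·11.33) = 0.2614.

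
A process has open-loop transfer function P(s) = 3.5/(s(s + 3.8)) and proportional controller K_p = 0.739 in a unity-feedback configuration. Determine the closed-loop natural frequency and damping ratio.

With unity feedback the closed-loop characteristic equation is s² + 3.8s + 0.739·3.5 = s² + 3.8s + 2.587 = 0.
So ω_n² = 2.587 ⇒ ω_n = 1.608 rad/s, and ζ = 3.8/(2ω_n) = 1.18.

ω_n = 1.61 rad/s, ζ = 1.18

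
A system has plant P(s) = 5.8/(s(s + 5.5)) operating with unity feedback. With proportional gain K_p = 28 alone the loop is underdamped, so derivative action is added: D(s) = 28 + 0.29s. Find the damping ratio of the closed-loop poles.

Forward path: (28 + 0.29s)·5.8/(s(s+5.5)). The closed-loop characteristic equation is s² + (5.5 + 5.8·0.29)s + 5.8·28 = 0.
That is s² + 7.182s + 162.4 = 0, so ω_n = 12.74 rad/s and ζ = 7.182/(2·12.74) = 0.2818.

ζ = 0.282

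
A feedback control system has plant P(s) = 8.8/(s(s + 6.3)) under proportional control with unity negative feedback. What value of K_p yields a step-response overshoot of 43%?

K_p = 16.8

From %OS = 100·exp(−πζ/√(1−ζ²)) = 43%, ζ = −ln(0.43)/√(π²+ln²(0.43)) = 0.2594.
Characteristic equation s² + 6.3s + 8.8K_p = 0 gives ζ = 6.3/(2√(8.8K_p)).
Setting ζ = 0.2594: √(8.8K_p) = 6.3/(2·0.2594) = 12.14, so K_p = 147.4/8.8 = 16.8.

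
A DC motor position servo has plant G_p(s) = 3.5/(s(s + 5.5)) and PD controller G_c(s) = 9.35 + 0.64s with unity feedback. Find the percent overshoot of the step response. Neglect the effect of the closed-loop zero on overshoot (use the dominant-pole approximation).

5.58%

Forward path: (9.35 + 0.64s)·3.5/(s(s+5.5)). The closed-loop characteristic equation is s² + (5.5 + 3.5·0.64)s + 3.5·9.35 = 0.
That is s² + 7.74s + 32.73 = 0, so ω_n = 5.721 rad/s and ζ = 7.74/(2·5.721) = 0.6765.
%OS = 100·exp(−πζ/√(1−ζ²)) = 5.58%.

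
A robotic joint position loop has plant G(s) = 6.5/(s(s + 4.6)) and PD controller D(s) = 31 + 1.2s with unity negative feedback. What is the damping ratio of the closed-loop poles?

ζ = 0.437

Forward path: (31 + 1.2s)·6.5/(s(s+4.6)). The closed-loop characteristic equation is s² + (4.6 + 6.5·1.2)s + 6.5·31 = 0.
That is s² + 12.4s + 201.5 = 0, so ω_n = 14.2 rad/s and ζ = 12.4/(2·14.2) = 0.4368.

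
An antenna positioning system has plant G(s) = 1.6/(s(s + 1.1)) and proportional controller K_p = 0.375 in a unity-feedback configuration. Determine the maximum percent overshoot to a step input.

4.21%

Closed-loop characteristic equation: s² + 1.1s + 0.6 = 0, so ω_n = 0.7746 rad/s and ζ = 1.1/(2·0.7746) = 0.71.
%OS = 100·exp(−πζ/√(1−ζ²)) = 100·exp(−π·0.71/√0.4958) = 4.21%.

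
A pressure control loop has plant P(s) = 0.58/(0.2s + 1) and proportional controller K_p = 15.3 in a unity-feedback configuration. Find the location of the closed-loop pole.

Closed loop: T(s) = K_p·P/(1+K_p·P) = 8.874/(0.2s + 1 + 8.874), with pole at s = −(1 + 8.874)/0.2 = −49.37.

s = -49.37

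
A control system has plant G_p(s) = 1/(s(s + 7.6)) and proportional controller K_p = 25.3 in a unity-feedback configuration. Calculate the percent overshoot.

Closed-loop characteristic equation: s² + 7.6s + 25.3 = 0, so ω_n = 5.03 rad/s and ζ = 7.6/(2·5.03) = 0.7555.
%OS = 100·exp(−πζ/√(1−ζ²)) = 100·exp(−π·0.7555/√0.4292) = 2.67%.

2.67%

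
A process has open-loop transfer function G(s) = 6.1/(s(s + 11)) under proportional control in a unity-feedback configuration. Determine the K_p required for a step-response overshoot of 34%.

From %OS = 100·exp(−πζ/√(1−ζ²)) = 34%, ζ = −ln(0.34)/√(π²+ln²(0.34)) = 0.3248.
Characteristic equation s² + 11s + 6.1K_p = 0 gives ζ = 11/(2√(6.1K_p)).
Setting ζ = 0.3248: √(6.1K_p) = 11/(2·0.3248) = 16.93, so K_p = 286.8/6.1 = 47.

K_p = 47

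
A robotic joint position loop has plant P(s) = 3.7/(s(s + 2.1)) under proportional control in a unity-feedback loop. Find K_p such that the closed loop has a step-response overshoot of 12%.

K_p = 0.952

From %OS = 100·exp(−πζ/√(1−ζ²)) = 12%, ζ = −ln(0.12)/√(π²+ln²(0.12)) = 0.5594.
Characteristic equation s² + 2.1s + 3.7K_p = 0 gives ζ = 2.1/(2√(3.7K_p)).
Setting ζ = 0.5594: √(3.7K_p) = 2.1/(2·0.5594) = 1.877, so K_p = 3.523/3.7 = 0.952.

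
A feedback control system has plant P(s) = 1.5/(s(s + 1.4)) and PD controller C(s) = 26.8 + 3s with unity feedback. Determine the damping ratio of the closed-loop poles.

Forward path: (26.8 + 3s)·1.5/(s(s+1.4)). The closed-loop characteristic equation is s² + (1.4 + 1.5·3)s + 1.5·26.8 = 0.
That is s² + 5.9s + 40.2 = 0, so ω_n = 6.34 rad/s and ζ = 5.9/(2·6.34) = 0.4653.

ζ = 0.465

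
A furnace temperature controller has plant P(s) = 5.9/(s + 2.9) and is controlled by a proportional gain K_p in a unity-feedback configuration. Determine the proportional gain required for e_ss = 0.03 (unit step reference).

The loop is type 0, so e_ss(step) = 1/(1 + K_pos) with K_pos = K_p·P(0).
P(0) = 2.034. Require 1/(1 + K_p·2.034) = 0.03, so 1 + 2.034·K_p = 33.33.
K_p = (33.33 − 1)/2.034 = 15.9.

K_p = 15.9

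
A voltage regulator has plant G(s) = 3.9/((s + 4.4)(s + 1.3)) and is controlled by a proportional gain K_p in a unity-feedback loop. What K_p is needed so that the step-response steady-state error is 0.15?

The loop is type 0, so e_ss(step) = 1/(1 + K_pos) with K_pos = K_p·G(0).
G(0) = 0.6818. Require 1/(1 + K_p·0.6818) = 0.15, so 1 + 0.6818·K_p = 6.667.
K_p = (6.667 − 1)/0.6818 = 8.31.

K_p = 8.31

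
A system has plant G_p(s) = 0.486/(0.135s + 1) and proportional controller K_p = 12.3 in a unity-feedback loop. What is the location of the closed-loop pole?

Closed loop: T(s) = K_p·G_p/(1+K_p·G_p) = 5.978/(0.135s + 1 + 5.978), with pole at s = −(1 + 5.978)/0.135 = −51.69.

s = -51.69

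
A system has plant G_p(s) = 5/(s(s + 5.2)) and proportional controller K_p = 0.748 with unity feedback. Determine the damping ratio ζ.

1 + K_p·G_p(s) = 0 gives s² + 5.2s + 3.74 = 0.
So ω_n² = 3.74 ⇒ ω_n = 1.934 rad/s, and ζ = 5.2/(2ω_n) = 1.34.

ζ = 1.34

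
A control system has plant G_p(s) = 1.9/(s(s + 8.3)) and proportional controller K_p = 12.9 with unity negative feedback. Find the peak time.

Closed-loop characteristic equation: s² + 8.3s + 24.51 = 0, so ω_n = 4.951 rad/s and ζ = 8.3/(2·4.951) = 0.8383.
Damped frequency ω_d = ω_n√(1−ζ²) = 2.7 rad/s, so peak time T_p = π/ω_d = 1.16 s.

T_p = 1.16 s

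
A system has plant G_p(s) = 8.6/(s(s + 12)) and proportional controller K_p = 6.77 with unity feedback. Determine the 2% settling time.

T_s ≈ 0.667 s

The closed-loop denominator s² + 12s + 58.22 gives ω_n = √58.22 = 7.63 and ζ = 12/(2ω_n) = 0.7863.
2% settling time T_s ≈ 4/(ζω_n) = 4/6 = 0.667 s.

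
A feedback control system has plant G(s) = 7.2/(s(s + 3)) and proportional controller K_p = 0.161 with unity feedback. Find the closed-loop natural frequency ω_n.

The closed-loop denominator is s(s+3) + 0.161·7.2 = s² + 3s + 1.159.
So ω_n² = 1.159 ⇒ ω_n = 1.077 rad/s, and ζ = 3/(2ω_n) = 1.39.

ω_n = 1.08 rad/s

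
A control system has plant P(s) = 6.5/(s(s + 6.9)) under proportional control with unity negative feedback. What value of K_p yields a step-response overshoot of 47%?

From %OS = 100·exp(−πζ/√(1−ζ²)) = 47%, ζ = −ln(0.47)/√(π²+ln²(0.47)) = 0.2337.
Characteristic equation s² + 6.9s + 6.5K_p = 0 gives ζ = 6.9/(2√(6.5K_p)).
Setting ζ = 0.2337: √(6.5K_p) = 6.9/(2·0.2337) = 14.76, so K_p = 218/6.5 = 33.5.

K_p = 33.5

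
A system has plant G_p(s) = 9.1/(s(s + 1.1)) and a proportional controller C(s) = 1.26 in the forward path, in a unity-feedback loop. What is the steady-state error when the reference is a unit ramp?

0.0959

The loop has one pole at the origin (type 1). Velocity error constant K_v = lim_{s→0} s·C(s)G_p(s) = 1.26·9.1/1.1 = 10.42.
Steady-state error to a unit ramp: e_ss = 1/K_v = 0.0959.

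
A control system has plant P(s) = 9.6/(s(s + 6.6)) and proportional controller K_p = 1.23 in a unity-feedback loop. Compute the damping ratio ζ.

1 + K_p·P(s) = 0 gives s² + 6.6s + 11.81 = 0.
Matching s² + 2ζω_n s + ω_n²: ω_n = √11.81 = 3.436 rad/s and 2ζω_n = 6.6, so ζ = 6.6/(2·3.436) = 0.96.

ζ = 0.96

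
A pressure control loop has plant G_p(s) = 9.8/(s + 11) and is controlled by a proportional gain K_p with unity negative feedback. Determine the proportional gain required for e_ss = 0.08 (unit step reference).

The loop is type 0, so e_ss(step) = 1/(1 + K_pos) with K_pos = K_p·G_p(0).
G_p(0) = 0.8909. Require 1/(1 + K_p·0.8909) = 0.08, so 1 + 0.8909·K_p = 12.5.
K_p = (12.5 − 1)/0.8909 = 12.9.

K_p = 12.9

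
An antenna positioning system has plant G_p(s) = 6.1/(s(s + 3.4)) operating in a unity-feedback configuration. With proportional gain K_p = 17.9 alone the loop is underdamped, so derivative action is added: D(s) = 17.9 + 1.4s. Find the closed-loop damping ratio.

ζ = 0.571

Forward path: (17.9 + 1.4s)·6.1/(s(s+3.4)). The closed-loop characteristic equation is s² + (3.4 + 6.1·1.4)s + 6.1·17.9 = 0.
That is s² + 11.94s + 109.2 = 0, so ω_n = 10.45 rad/s and ζ = 11.94/(2·10.45) = 0.5713.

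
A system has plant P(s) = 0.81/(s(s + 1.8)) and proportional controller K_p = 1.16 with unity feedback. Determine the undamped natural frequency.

ω_n = 0.969 rad/s

With unity feedback the closed-loop characteristic equation is s² + 1.8s + 1.16·0.81 = s² + 1.8s + 0.9396 = 0.
So ω_n² = 0.9396 ⇒ ω_n = 0.9693 rad/s, and ζ = 1.8/(2ω_n) = 0.928.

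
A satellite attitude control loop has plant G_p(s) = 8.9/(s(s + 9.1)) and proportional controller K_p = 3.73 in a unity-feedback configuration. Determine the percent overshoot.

1.75%

Closed-loop characteristic equation: s² + 9.1s + 33.2 = 0, so ω_n = 5.762 rad/s and ζ = 9.1/(2·5.762) = 0.7897.
%OS = 100·exp(−πζ/√(1−ζ²)) = 100·exp(−π·0.7897/√0.3764) = 1.75%.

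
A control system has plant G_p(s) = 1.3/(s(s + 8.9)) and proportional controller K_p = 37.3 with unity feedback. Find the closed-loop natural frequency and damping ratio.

The closed-loop denominator is s(s+8.9) + 37.3·1.3 = s² + 8.9s + 48.49.
Matching s² + 2ζω_n s + ω_n²: ω_n = √48.49 = 6.963 rad/s and 2ζω_n = 8.9, so ζ = 8.9/(2·6.963) = 0.639.

ω_n = 6.96 rad/s, ζ = 0.639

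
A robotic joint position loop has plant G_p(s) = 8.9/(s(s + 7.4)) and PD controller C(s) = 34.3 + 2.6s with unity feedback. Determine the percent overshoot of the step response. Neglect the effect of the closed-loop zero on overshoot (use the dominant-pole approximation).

Forward path: (34.3 + 2.6s)·8.9/(s(s+7.4)). The closed-loop characteristic equation is s² + (7.4 + 8.9·2.6)s + 8.9·34.3 = 0.
That is s² + 30.54s + 305.3 = 0, so ω_n = 17.47 rad/s and ζ = 30.54/(2·17.47) = 0.874.
%OS = 100·exp(−πζ/√(1−ζ²)) = 0.352%.

0.352%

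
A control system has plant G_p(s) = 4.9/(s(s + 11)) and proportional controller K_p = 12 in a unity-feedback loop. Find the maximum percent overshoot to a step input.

The closed-loop denominator s² + 11s + 58.8 gives ω_n = √58.8 = 7.668 and ζ = 11/(2ω_n) = 0.7173.
%OS = 100·exp(−πζ/√(1−ζ²)) = 100·exp(−π·0.7173/√0.4855) = 3.94%.

3.94%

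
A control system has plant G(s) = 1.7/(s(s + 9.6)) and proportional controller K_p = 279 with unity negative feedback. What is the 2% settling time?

Closed-loop characteristic equation: s² + 9.6s + 474.3 = 0, so ω_n = 21.78 rad/s and ζ = 9.6/(2·21.78) = 0.2204.
2% settling time T_s ≈ 4/(ζω_n) = 4/4.8 = 0.833 s.

T_s ≈ 0.833 s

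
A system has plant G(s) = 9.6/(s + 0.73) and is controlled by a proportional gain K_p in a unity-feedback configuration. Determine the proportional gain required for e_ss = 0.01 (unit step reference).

Steady-state error for a unit step on this type-0 loop is 1/(1 + K_p·G(0)).
G(0) = 13.15. Require 1/(1 + K_p·13.15) = 0.01, so 1 + 13.15·K_p = 100.
K_p = (100 − 1)/13.15 = 7.53.

K_p = 7.53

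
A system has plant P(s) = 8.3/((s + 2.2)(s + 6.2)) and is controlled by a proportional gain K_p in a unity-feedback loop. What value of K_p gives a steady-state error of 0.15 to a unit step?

K_p = 9.31

The loop is type 0, so e_ss(step) = 1/(1 + K_pos) with K_pos = K_p·P(0).
P(0) = 0.6085. Require 1/(1 + K_p·0.6085) = 0.15, so 1 + 0.6085·K_p = 6.667.
K_p = (6.667 − 1)/0.6085 = 9.31.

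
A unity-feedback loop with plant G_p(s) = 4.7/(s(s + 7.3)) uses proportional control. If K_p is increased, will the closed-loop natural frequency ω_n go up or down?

increase

ω_n = √(4.7·K_p), which grows with K_p.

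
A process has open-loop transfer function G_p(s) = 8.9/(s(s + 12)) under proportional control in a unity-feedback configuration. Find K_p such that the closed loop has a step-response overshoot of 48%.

From %OS = 100·exp(−πζ/√(1−ζ²)) = 48%, ζ = −ln(0.48)/√(π²+ln²(0.48)) = 0.2275.
Characteristic equation s² + 12s + 8.9K_p = 0 gives ζ = 12/(2√(8.9K_p)).
Setting ζ = 0.2275: √(8.9K_p) = 12/(2·0.2275) = 26.37, so K_p = 695.5/8.9 = 78.2.

K_p = 78.2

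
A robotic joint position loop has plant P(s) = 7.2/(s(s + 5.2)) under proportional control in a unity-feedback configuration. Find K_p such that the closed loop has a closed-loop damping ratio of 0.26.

K_p = 13.9

Closed-loop characteristic equation: s² + 5.2s + K_p·7.2 = 0.
So ω_n = √(7.2K_p) and 2ζω_n = 5.2, giving ζ = 5.2/(2√(7.2K_p)).
Setting ζ = 0.26: √(7.2K_p) = 5.2/(2·0.26) = 10, so K_p = 100/7.2 = 13.9.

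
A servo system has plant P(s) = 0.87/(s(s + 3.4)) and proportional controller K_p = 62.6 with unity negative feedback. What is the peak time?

Closed-loop characteristic equation: s² + 3.4s + 54.46 = 0, so ω_n = 7.38 rad/s and ζ = 3.4/(2·7.38) = 0.2304.
Damped frequency ω_d = ω_n√(1−ζ²) = 7.181 rad/s, so peak time T_p = π/ω_d = 0.437 s.

T_p = 0.437 s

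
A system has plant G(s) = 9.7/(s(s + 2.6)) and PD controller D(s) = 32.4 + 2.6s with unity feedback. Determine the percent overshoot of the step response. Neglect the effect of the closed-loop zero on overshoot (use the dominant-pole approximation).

1.88%

Forward path: (32.4 + 2.6s)·9.7/(s(s+2.6)). The closed-loop characteristic equation is s² + (2.6 + 9.7·2.6)s + 9.7·32.4 = 0.
That is s² + 27.82s + 314.3 = 0, so ω_n = 17.73 rad/s and ζ = 27.82/(2·17.73) = 0.7846.
%OS = 100·exp(−πζ/√(1−ζ²)) = 1.88%.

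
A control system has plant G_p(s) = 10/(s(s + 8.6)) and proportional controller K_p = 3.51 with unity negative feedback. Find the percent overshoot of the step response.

3.63%

Closed-loop characteristic equation: s² + 8.6s + 35.1 = 0, so ω_n = 5.925 rad/s and ζ = 8.6/(2·5.925) = 0.7258.
%OS = 100·exp(−πζ/√(1−ζ²)) = 100·exp(−π·0.7258/√0.4732) = 3.63%.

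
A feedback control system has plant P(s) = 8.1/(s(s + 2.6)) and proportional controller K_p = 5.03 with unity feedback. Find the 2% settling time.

Closed-loop characteristic equation: s² + 2.6s + 40.74 = 0, so ω_n = 6.383 rad/s and ζ = 2.6/(2·6.383) = 0.2037.
2% settling time T_s ≈ 4/(ζω_n) = 4/1.3 = 3.08 s.

T_s ≈ 3.08 s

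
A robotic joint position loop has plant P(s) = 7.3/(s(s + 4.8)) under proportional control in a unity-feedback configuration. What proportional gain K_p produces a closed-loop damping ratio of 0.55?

K_p = 2.61

Closed-loop characteristic equation: s² + 4.8s + K_p·7.3 = 0.
So ω_n = √(7.3K_p) and 2ζω_n = 4.8, giving ζ = 4.8/(2√(7.3K_p)).
Setting ζ = 0.55: √(7.3K_p) = 4.8/(2·0.55) = 4.364, so K_p = 19.04/7.3 = 2.61.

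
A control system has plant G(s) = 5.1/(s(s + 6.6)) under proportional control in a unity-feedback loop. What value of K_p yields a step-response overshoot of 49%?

K_p = 43.5

From %OS = 100·exp(−πζ/√(1−ζ²)) = 49%, ζ = −ln(0.49)/√(π²+ln²(0.49)) = 0.2214.
Characteristic equation s² + 6.6s + 5.1K_p = 0 gives ζ = 6.6/(2√(5.1K_p)).
Setting ζ = 0.2214: √(5.1K_p) = 6.6/(2·0.2214) = 14.9, so K_p = 222.1/5.1 = 43.5.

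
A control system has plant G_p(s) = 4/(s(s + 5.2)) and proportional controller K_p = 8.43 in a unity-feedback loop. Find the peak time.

Closed-loop characteristic equation: s² + 5.2s + 33.72 = 0, so ω_n = 5.807 rad/s and ζ = 5.2/(2·5.807) = 0.4477.
Damped frequency ω_d = ω_n√(1−ζ²) = 5.192 rad/s, so peak time T_p = π/ω_d = 0.605 s.

T_p = 0.605 s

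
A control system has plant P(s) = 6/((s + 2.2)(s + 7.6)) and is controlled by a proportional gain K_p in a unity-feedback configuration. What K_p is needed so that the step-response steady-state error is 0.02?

K_p = 137

The loop is type 0, so e_ss(step) = 1/(1 + K_pos) with K_pos = K_p·P(0).
P(0) = 0.3589. Require 1/(1 + K_p·0.3589) = 0.02, so 1 + 0.3589·K_p = 50.
K_p = (50 − 1)/0.3589 = 137.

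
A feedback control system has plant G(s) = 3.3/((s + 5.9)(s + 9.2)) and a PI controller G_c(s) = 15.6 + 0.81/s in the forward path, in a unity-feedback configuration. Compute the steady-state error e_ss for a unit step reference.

The open loop G_c(s)G(s) has a pole at the origin (type 1), so the static position error constant is infinite and e_ss = 1/(1+∞) = 0.

0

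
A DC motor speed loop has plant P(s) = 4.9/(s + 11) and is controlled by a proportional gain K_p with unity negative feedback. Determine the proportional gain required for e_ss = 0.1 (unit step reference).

For a type-0 loop with proportional control, e_ss = 1/(1 + K_p·P(0)).
P(0) = 0.4455. Require 1/(1 + K_p·0.4455) = 0.1, so 1 + 0.4455·K_p = 10.
K_p = (10 − 1)/0.4455 = 20.2.

K_p = 20.2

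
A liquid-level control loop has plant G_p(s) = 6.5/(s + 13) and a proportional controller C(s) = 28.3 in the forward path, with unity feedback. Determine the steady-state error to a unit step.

The loop is type 0. Static position error constant K_pos = C(0)·G_p(0) = 28.3·0.5 = 14.15.
Steady-state error to a unit step: e_ss = 1/(1+K_pos) = 1/15.15 = 0.066.

0.066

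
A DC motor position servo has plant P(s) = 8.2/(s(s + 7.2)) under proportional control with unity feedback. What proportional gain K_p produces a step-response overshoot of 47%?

From %OS = 100·exp(−πζ/√(1−ζ²)) = 47%, ζ = −ln(0.47)/√(π²+ln²(0.47)) = 0.2337.
Characteristic equation s² + 7.2s + 8.2K_p = 0 gives ζ = 7.2/(2√(8.2K_p)).
Setting ζ = 0.2337: √(8.2K_p) = 7.2/(2·0.2337) = 15.41, so K_p = 237.3/8.2 = 28.9.

K_p = 28.9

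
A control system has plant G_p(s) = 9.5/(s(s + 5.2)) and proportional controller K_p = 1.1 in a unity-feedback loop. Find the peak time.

T_p = 1.64 s

The closed-loop denominator s² + 5.2s + 10.45 gives ω_n = √10.45 = 3.233 and ζ = 5.2/(2ω_n) = 0.8043.
Damped frequency ω_d = ω_n√(1−ζ²) = 1.921 rad/s, so peak time T_p = π/ω_d = 1.64 s.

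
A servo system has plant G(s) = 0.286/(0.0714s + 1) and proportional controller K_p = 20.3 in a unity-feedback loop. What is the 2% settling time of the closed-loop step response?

T_s ≈ 0.042 s

Closed loop: T(s) = K_p·G/(1+K_p·G) = 5.806/(0.0714s + 1 + 5.806), with pole at s = −(1 + 5.806)/0.0714 = −95.32.
τ = 1/95.32 = 0.01049 s, so 2% settling time ≈ 4τ = 0.042 s.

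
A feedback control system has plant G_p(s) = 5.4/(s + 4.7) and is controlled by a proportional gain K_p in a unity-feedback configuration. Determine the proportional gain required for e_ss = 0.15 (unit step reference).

For a type-0 loop with proportional control, e_ss = 1/(1 + K_p·G_p(0)).
G_p(0) = 1.149. Require 1/(1 + K_p·1.149) = 0.15, so 1 + 1.149·K_p = 6.667.
K_p = (6.667 − 1)/1.149 = 4.93.

K_p = 4.93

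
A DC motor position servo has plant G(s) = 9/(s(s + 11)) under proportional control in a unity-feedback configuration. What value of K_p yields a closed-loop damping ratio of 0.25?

Closed-loop characteristic equation: s² + 11s + K_p·9 = 0.
So ω_n = √(9K_p) and 2ζω_n = 11, giving ζ = 11/(2√(9K_p)).
Setting ζ = 0.25: √(9K_p) = 11/(2·0.25) = 22, so K_p = 484/9 = 53.8.

K_p = 53.8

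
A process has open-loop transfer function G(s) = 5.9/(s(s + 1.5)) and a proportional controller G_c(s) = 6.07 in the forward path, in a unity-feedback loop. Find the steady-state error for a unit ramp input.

The loop has one pole at the origin (type 1). Velocity error constant K_v = lim_{s→0} s·G_c(s)G(s) = 6.07·5.9/1.5 = 23.88.
Steady-state error to a unit ramp: e_ss = 1/K_v = 0.0419.

0.0419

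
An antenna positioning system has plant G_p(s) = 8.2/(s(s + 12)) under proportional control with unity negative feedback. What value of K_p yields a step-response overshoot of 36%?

K_p = 45.9

From %OS = 100·exp(−πζ/√(1−ζ²)) = 36%, ζ = −ln(0.36)/√(π²+ln²(0.36)) = 0.3093.
Characteristic equation s² + 12s + 8.2K_p = 0 gives ζ = 12/(2√(8.2K_p)).
Setting ζ = 0.3093: √(8.2K_p) = 12/(2·0.3093) = 19.4, so K_p = 376.4/8.2 = 45.9.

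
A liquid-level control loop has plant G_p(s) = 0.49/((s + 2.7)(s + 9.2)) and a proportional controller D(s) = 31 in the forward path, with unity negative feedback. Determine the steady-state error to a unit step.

0.621

The loop is type 0. Static position error constant K_pos = D(0)·G_p(0) = 31·0.01973 = 0.6115.
Steady-state error to a unit step: e_ss = 1/(1+K_pos) = 1/1.612 = 0.621.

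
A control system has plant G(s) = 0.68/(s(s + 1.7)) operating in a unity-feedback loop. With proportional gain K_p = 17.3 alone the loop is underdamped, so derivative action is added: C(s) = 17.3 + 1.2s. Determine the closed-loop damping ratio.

ζ = 0.367

Forward path: (17.3 + 1.2s)·0.68/(s(s+1.7)). The closed-loop characteristic equation is s² + (1.7 + 0.68·1.2)s + 0.68·17.3 = 0.
That is s² + 2.516s + 11.76 = 0, so ω_n = 3.43 rad/s and ζ = 2.516/(2·3.43) = 0.3668.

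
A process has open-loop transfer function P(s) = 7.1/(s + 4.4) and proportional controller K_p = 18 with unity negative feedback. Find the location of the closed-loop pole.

s = -132.2

Closed-loop transfer function: T(s) = K_p·P(s)/(1 + K_p·P(s)) = 127.8/(s + 4.4 + 127.8) = 127.8/(s + 132.2).
The closed-loop pole is at s = −132.2.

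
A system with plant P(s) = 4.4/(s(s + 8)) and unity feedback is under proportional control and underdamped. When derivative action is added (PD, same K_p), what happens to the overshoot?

decrease

The derivative term adds K·K_d to the s-coefficient of the characteristic equation, raising 2ζω_n while ω_n is unchanged; ζ increases, so overshoot decreases.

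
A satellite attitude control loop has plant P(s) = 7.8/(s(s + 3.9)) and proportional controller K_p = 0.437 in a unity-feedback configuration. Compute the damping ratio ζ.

The closed-loop denominator is s(s+3.9) + 0.437·7.8 = s² + 3.9s + 3.409.
So ω_n² = 3.409 ⇒ ω_n = 1.846 rad/s, and ζ = 3.9/(2ω_n) = 1.06.

ζ = 1.06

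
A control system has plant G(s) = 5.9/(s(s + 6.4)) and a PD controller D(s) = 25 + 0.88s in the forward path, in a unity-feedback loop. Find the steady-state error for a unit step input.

0

The open loop D(s)G(s) has a pole at the origin (type 1), so the static position error constant is infinite and e_ss = 1/(1+∞) = 0.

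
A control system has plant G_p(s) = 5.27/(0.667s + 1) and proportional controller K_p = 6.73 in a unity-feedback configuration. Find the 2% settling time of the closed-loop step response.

Closed loop: T(s) = K_p·G_p/(1+K_p·G_p) = 35.47/(0.667s + 1 + 35.47), with pole at s = −(1 + 35.47)/0.667 = −54.67.
τ = 1/54.67 = 0.01829 s, so 2% settling time ≈ 4τ = 0.0732 s.

T_s ≈ 0.0732 s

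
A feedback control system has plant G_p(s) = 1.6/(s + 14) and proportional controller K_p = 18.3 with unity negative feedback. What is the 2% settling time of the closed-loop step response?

Closed-loop transfer function: T(s) = K_p·G_p(s)/(1 + K_p·G_p(s)) = 29.28/(s + 14 + 29.28) = 29.28/(s + 43.28).
Time constant τ = 1/43.28 = 0.02311 s, so the 2% settling time is about 4τ = 0.0924 s.

T_s ≈ 0.0924 s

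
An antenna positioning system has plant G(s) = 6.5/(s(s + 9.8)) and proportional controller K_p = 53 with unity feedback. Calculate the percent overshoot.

Closed-loop characteristic equation: s² + 9.8s + 344.5 = 0, so ω_n = 18.56 rad/s and ζ = 9.8/(2·18.56) = 0.264.
%OS = 100·exp(−πζ/√(1−ζ²)) = 100·exp(−π·0.264/√0.9303) = 42.3%.

42.3%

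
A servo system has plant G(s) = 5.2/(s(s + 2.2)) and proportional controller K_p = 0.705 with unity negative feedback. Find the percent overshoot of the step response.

11%

Closed-loop characteristic equation: s² + 2.2s + 3.666 = 0, so ω_n = 1.915 rad/s and ζ = 2.2/(2·1.915) = 0.5745.
%OS = 100·exp(−πζ/√(1−ζ²)) = 100·exp(−π·0.5745/√0.6699) = 11%.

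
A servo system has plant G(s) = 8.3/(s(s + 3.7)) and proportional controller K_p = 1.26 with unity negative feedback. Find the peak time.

T_p = 1.18 s

The closed-loop denominator s² + 3.7s + 10.46 gives ω_n = √10.46 = 3.234 and ζ = 3.7/(2ω_n) = 0.5721.
Damped frequency ω_d = ω_n√(1−ζ²) = 2.652 rad/s, so peak time T_p = π/ω_d = 1.18 s.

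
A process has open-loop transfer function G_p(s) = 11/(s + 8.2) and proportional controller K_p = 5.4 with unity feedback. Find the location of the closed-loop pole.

s = -67.6

Closed-loop transfer function: T(s) = K_p·G_p(s)/(1 + K_p·G_p(s)) = 59.4/(s + 8.2 + 59.4) = 59.4/(s + 67.6).
The closed-loop pole is at s = −67.6.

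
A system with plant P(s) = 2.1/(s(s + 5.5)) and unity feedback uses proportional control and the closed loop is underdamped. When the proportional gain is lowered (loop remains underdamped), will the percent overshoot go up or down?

ζ = 5.5/(2√(2.1K_p)) rises as K_p falls; higher damping means less overshoot.

decrease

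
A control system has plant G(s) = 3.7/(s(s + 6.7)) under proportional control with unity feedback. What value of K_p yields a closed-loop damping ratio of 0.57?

Closed-loop characteristic equation: s² + 6.7s + K_p·3.7 = 0.
So ω_n = √(3.7K_p) and 2ζω_n = 6.7, giving ζ = 6.7/(2√(3.7K_p)).
Setting ζ = 0.57: √(3.7K_p) = 6.7/(2·0.57) = 5.877, so K_p = 34.54/3.7 = 9.34.

K_p = 9.34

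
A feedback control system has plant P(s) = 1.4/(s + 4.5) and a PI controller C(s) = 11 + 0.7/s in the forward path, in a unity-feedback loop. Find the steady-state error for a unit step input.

The open loop C(s)P(s) has a pole at the origin (type 1), so the static position error constant is infinite and e_ss = 1/(1+∞) = 0.

0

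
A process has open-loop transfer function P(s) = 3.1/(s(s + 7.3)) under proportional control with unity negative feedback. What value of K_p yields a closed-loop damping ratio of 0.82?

Closed-loop characteristic equation: s² + 7.3s + K_p·3.1 = 0.
So ω_n = √(3.1K_p) and 2ζω_n = 7.3, giving ζ = 7.3/(2√(3.1K_p)).
Setting ζ = 0.82: √(3.1K_p) = 7.3/(2·0.82) = 4.451, so K_p = 19.81/3.1 = 6.39.

K_p = 6.39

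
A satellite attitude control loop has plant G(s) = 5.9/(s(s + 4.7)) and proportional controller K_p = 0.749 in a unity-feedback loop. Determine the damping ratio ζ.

ζ = 1.12

The closed-loop denominator is s(s+4.7) + 0.749·5.9 = s² + 4.7s + 4.419.
Matching s² + 2ζω_n s + ω_n²: ω_n = √4.419 = 2.102 rad/s and 2ζω_n = 4.7, so ζ = 4.7/(2·2.102) = 1.12.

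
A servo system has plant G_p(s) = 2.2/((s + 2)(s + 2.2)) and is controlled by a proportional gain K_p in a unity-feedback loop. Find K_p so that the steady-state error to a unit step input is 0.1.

For a type-0 loop with proportional control, e_ss = 1/(1 + K_p·G_p(0)).
G_p(0) = 0.5. Require 1/(1 + K_p·0.5) = 0.1, so 1 + 0.5·K_p = 10.
K_p = (10 − 1)/0.5 = 18.

K_p = 18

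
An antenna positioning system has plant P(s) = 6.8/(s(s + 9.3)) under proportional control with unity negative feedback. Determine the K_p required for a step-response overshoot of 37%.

From %OS = 100·exp(−πζ/√(1−ζ²)) = 37%, ζ = −ln(0.37)/√(π²+ln²(0.37)) = 0.3017.
Characteristic equation s² + 9.3s + 6.8K_p = 0 gives ζ = 9.3/(2√(6.8K_p)).
Setting ζ = 0.3017: √(6.8K_p) = 9.3/(2·0.3017) = 15.41, so K_p = 237.5/6.8 = 34.9.

K_p = 34.9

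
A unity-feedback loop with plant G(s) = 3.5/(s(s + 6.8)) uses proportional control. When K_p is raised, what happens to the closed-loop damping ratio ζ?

decrease

ζ = 6.8/(2√(3.5K_p)); increasing K_p raises the denominator, so ζ falls.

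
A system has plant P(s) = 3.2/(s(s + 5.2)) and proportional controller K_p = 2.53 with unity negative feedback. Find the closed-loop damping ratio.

ζ = 0.914

With unity feedback the closed-loop characteristic equation is s² + 5.2s + 2.53·3.2 = s² + 5.2s + 8.096 = 0.
So ω_n² = 8.096 ⇒ ω_n = 2.845 rad/s, and ζ = 5.2/(2ω_n) = 0.914.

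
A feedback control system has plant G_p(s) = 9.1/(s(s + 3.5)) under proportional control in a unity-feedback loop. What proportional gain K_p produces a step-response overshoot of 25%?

K_p = 2.06

From %OS = 100·exp(−πζ/√(1−ζ²)) = 25%, ζ = −ln(0.25)/√(π²+ln²(0.25)) = 0.4037.
Characteristic equation s² + 3.5s + 9.1K_p = 0 gives ζ = 3.5/(2√(9.1K_p)).
Setting ζ = 0.4037: √(9.1K_p) = 3.5/(2·0.4037) = 4.335, so K_p = 18.79/9.1 = 2.06.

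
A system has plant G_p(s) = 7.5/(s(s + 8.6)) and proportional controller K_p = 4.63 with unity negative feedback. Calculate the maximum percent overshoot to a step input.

3.5%

Closed-loop characteristic equation: s² + 8.6s + 34.73 = 0, so ω_n = 5.893 rad/s and ζ = 8.6/(2·5.893) = 0.7297.
%OS = 100·exp(−πζ/√(1−ζ²)) = 100·exp(−π·0.7297/√0.4675) = 3.5%.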